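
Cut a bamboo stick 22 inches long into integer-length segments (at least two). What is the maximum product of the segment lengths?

Let m[k] be the best product for length k (with at least one cut). For each first piece i, the rest contributes max(k−i, m[k−i]).
Small cases: m[2]=1, m[3]=2, m[4]=4, m[5]=6, m[6]=9, m[7]=12, m[8]=18, m[9]=27, m[10]=36, m[11]=54, m[12]=81, m[13]=108, m[14]=162.
m[15] = max(1*162, 2*108, 3*81, …, 13*2, 14*1) = 243
m[16] = max(1*243, 2*162, 3*108, …, 14*2, 15*1) = 324
m[17] = max(1*324, 2*243, 3*162, …, 15*2, 16*1) = 486
m[18] = max(1*486, 2*324, 3*243, …, 16*2, 17*1) = 729
m[19] = max(1*729, 2*486, 3*324, …, 17*2, 18*1) = 972
m[20] = max(1*972, 2*729, 3*486, …, 18*2, 19*1) = 1458
m[21] = max(1*1458, 2*972, 3*729, …, 19*2, 20*1) = 2187
m[22] = max(1*2187, 2*1458, 3*972, …, 20*2, 21*1) = 2916
One optimal split: 3 + 3 + 3 + 3 + 3 + 3 + 2 + 2; product 3*3*3*3*3*3*2*2 = 2916.

2916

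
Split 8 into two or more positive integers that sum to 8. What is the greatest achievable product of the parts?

Fill g[k] for k=2..8: at each k try every first piece i and multiply by the better of (k−i) uncut or g[k−i].
Small cases: g[2]=1, g[3]=2.
g[4] = max(1·3, 2·2, 3·1) = 4
g[5] = max(1·4, 2·3, 3·2, 4·1) = 6
g[6] = max(1·6, 2·4, 3·3, 4·2, 5·1) = 9
g[7] = max(1·9, 2·6, 3·4, 4·3, 5·2, 6·1) = 12
g[8] = max(1·12, 2·9, 3·6, …, 6·2, 7·1) = 18
One optimal split: 3 + 3 + 2; product 3·3·2 = 18.

18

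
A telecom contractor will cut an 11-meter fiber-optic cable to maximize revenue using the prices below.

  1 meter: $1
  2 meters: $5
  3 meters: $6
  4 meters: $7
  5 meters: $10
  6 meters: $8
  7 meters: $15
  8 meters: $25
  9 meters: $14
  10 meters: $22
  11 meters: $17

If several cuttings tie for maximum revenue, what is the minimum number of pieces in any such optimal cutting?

Consider every possible first cut. r[k] is the best of p[i]+r[k−i] over all sellable i≤k.
r[1] = 1
r[2] = max(1+1, 5+0) = 5
r[3] = max(1+5, 5+1, 6+0) = 6
r[4] = max(1+6, 5+5, 6+1, 7+0) = 10
r[5] = max(1+10, 5+6, 6+5, 7+1, 10+0) = 11
r[6] = max(1+11, 5+10, 6+6, 7+5, 10+1, 8+0) = 15
r[7] = max(1+15, 5+11, 6+10, …, 8+1, 15+0) = 16
r[8] = max(1+16, 5+15, 6+11, …, 15+1, 25+0) = 25
r[9] = max(1+25, 5+16, 6+15, …, 25+1, 14+0) = 26
r[10] = max(1+26, 5+25, 6+16, …, 14+1, 22+0) = 30
r[11] = max(1+30, 5+26, 6+25, …, 22+1, 17+0) = 31
Maximum revenue is $31.
Now minimize piece count subject to staying optimal: for each k, pieces[k] = 1 + min over i with p[i]+r[k−i]=r[k] of pieces[k−i].
pieces[8] = 1
pieces[9] = 2
pieces[10] = 2
pieces[11] = 2

2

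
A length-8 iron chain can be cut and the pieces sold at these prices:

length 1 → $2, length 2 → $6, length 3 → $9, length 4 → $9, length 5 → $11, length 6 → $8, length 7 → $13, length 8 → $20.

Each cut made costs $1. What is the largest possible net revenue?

Build net[k] bottom-up: net[k] = max over allowed piece i of (p[i] + net[k−i]) − 1 per cut.
net[1] = 2
net[2] = 6
net[3] = 9
net[4] = 11  (first piece 2, then net[2]=6)
net[5] = 14  (first piece 2, then net[3]=9)
net[6] = 17  (first piece 3, then net[3]=9)
net[7] = 19  (first piece 2, then net[5]=14)
net[8] = 22  (first piece 2, then net[6]=17)
One optimal plan: pieces 3 + 3 + 2 (2 cuts) → $24 − $2 = $22.

22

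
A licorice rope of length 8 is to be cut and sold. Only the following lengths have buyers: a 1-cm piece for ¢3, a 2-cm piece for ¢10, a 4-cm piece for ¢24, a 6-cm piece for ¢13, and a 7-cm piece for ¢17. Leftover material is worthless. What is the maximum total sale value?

48

Consider every possible first cut. r[k] is the best of p[i]+r[k−i] over all sellable i≤k.
r[1] = 3
r[2] = max(3+3, 10+0) = 10
r[3] = max(3+10, 10+3) = 13
r[4] = max(3+13, 10+10, 24+0) = 24
r[5] = max(3+24, 10+13, 24+3) = 27
r[6] = max(3+27, 10+24, 24+10, 13+0) = 34
r[7] = max(3+34, 10+27, 24+13, 13+3, 17+0) = 37
r[8] = max(3+37, 10+34, 24+24, 13+10, 17+3) = 48
One optimal cutting: 4 + 4 → ¢48.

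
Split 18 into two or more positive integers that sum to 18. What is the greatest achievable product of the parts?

Let g[k] be the best product for length k (with at least one cut). For each first piece i, the rest contributes max(k−i, g[k−i]).
Small cases: g[2]=1, g[3]=2, g[4]=4, g[5]=6, g[6]=9, g[7]=12, g[8]=18, g[9]=27, g[10]=36, g[11]=54, g[12]=81, g[13]=108.
g[14] = 2×max(12,81) = 2×81 = 162
g[15] = 3×max(12,81) = 3×81 = 243
g[16] = 2×max(14,162) = 2×162 = 324
g[17] = 2×max(15,243) = 2×243 = 486
g[18] = 3×max(15,243) = 3×243 = 729
One optimal split: 3 + 3 + 3 + 3 + 3 + 3; product 3×3×3×3×3×3 = 729.

729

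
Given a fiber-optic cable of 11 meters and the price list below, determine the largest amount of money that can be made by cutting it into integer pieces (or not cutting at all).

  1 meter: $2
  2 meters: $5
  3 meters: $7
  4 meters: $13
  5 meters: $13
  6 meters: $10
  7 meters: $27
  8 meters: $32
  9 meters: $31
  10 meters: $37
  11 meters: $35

Build best[k] bottom-up: best[k] = max over allowed piece i of (p[i] + best[k−i]).
best[1] = 2
best[2] = 5
best[3] = 7  (first piece 1, then best[2]=5)
best[4] = 13
best[5] = 15  (first piece 1, then best[4]=13)
best[6] = 18  (first piece 2, then best[4]=13)
best[7] = 27
best[8] = 32
best[9] = 34  (first piece 1, then best[8]=32)
best[10] = 37  (first piece 2, then best[8]=32)
best[11] = 40  (first piece 4, then best[7]=27)
One optimal cutting: 7 + 4 → $27 + $13 = $40.

40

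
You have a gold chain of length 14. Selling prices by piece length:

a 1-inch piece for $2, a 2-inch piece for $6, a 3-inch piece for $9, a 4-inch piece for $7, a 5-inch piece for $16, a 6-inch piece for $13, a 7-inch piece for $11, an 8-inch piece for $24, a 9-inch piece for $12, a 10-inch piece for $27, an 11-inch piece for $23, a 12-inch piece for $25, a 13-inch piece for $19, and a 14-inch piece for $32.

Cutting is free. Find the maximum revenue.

44

Consider every possible first cut. r[k] is the best of p[i]+r[k−i] over all sellable i≤k.
r[1] = 2
r[2] = max(2+2, 6+0) = 6
r[3] = max(2+6, 6+2, 9+0) = 9
r[4] = max(2+9, 6+6, 9+2, 7+0) = 12
r[5] = max(2+12, 6+9, 9+6, 7+2, 16+0) = 16
r[6] = max(2+16, 6+12, 9+9, 7+6, 16+2, 13+0) = 18
r[7] = max(2+18, 6+16, 9+12, …, 13+2, 11+0) = 22
r[8] = max(2+22, 6+18, 9+16, …, 11+2, 24+0) = 25
r[9] = max(2+25, 6+22, 9+18, …, 24+2, 12+0) = 28
r[10] = max(2+28, 6+25, 9+22, …, 12+2, 27+0) = 32
r[11] = max(2+32, 6+28, 9+25, …, 27+2, 23+0) = 34
r[12] = max(2+34, 6+32, 9+28, …, 23+2, 25+0) = 38
r[13] = max(2+38, 6+34, 9+32, …, 25+2, 19+0) = 41
r[14] = max(2+41, 6+38, 9+34, …, 19+2, 32+0) = 44
One optimal cutting: 5 + 5 + 2 + 2 → $16 + $16 + $6 + $6 = $44.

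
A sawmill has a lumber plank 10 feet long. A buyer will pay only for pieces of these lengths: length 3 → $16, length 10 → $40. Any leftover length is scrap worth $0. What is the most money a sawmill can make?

48

Build f[k] bottom-up: f[k] = max over allowed piece i of (p[i] + f[k−i]).
f[1] = 0
f[2] = 0
f[3] = 16
f[4] = 16
f[5] = 16
f[6] = 32  (first piece 3, then f[3]=16)
f[7] = 32
f[8] = 32
f[9] = 48  (first piece 3, then f[6]=32)
f[10] = 48
One optimal cutting: pieces 3 + 3 + 3 with 1 foot of scrap → $48.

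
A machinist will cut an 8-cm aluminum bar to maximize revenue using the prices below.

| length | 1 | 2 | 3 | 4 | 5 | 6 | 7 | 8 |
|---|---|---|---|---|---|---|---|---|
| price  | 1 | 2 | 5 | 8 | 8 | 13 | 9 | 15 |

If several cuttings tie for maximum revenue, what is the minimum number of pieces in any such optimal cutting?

Consider every possible first cut. r[k] is the best of p[i]+r[k−i] over all sellable i≤k.
r[1] = 1
r[2] = max(1+1, 2+0) = 2
r[3] = max(1+2, 2+1, 5+0) = 5
r[4] = max(1+5, 2+2, 5+1, 8+0) = 8
r[5] = max(1+8, 2+5, 5+2, 8+1, 8+0) = 9
r[6] = max(1+9, 2+8, 5+5, 8+2, 8+1, 13+0) = 13
r[7] = max(1+13, 2+9, 5+8, …, 13+1, 9+0) = 14
r[8] = max(1+14, 2+13, 5+9, …, 9+1, 15+0) = 16
Maximum revenue is $16.
Now minimize piece count subject to staying optimal: for each k, pieces[k] = 1 + min over i with p[i]+r[k−i]=r[k] of pieces[k−i].
pieces[5] = 2
pieces[6] = 1
pieces[7] = 2
pieces[8] = 2

2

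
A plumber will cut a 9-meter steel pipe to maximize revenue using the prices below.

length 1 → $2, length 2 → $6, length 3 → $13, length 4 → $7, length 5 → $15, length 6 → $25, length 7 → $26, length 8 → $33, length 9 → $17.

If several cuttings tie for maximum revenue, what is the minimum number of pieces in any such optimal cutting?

Let r[k] be the best obtainable value from length k. For each k, try every first piece i and keep the best of price[i] + r[k−i].
r[1] = 2
r[2] = max(2+2, 6+0) = 6
r[3] = max(2+6, 6+2, 13+0) = 13
r[4] = max(2+13, 6+6, 13+2, 7+0) = 15
r[5] = max(2+15, 6+13, 13+6, 7+2, 15+0) = 19
r[6] = max(2+19, 6+15, 13+13, 7+6, 15+2, 25+0) = 26
r[7] = max(2+26, 6+19, 13+15, …, 25+2, 26+0) = 28
r[8] = max(2+28, 6+26, 13+19, …, 26+2, 33+0) = 33
r[9] = max(2+33, 6+28, 13+26, …, 33+2, 17+0) = 39
Maximum revenue is $39.
Now minimize piece count subject to staying optimal: for each k, pieces[k] = 1 + min over i with p[i]+r[k−i]=r[k] of pieces[k−i].
pieces[6] = 2
pieces[7] = 3
pieces[8] = 1
pieces[9] = 3

3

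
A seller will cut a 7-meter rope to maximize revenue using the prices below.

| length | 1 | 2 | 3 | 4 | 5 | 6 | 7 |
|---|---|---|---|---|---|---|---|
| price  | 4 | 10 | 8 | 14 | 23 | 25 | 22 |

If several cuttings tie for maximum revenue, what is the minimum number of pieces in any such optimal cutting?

4

Consider every possible first cut. r[k] is the best of p[i]+r[k−i] over all sellable i≤k.
r[1] = 4
r[2] = max(4+4, 10+0) = 10
r[3] = max(4+10, 10+4, 8+0) = 14
r[4] = max(4+14, 10+10, 8+4, 14+0) = 20
r[5] = max(4+20, 10+14, 8+10, 14+4, 23+0) = 24
r[6] = max(4+24, 10+20, 8+14, 14+10, 23+4, 25+0) = 30
r[7] = max(4+30, 10+24, 8+20, …, 25+4, 22+0) = 34
Maximum revenue is 34.
Now minimize piece count subject to staying optimal: for each k, pieces[k] = 1 + min over i with p[i]+r[k−i]=r[k] of pieces[k−i].
pieces[4] = 2
pieces[5] = 3
pieces[6] = 3
pieces[7] = 4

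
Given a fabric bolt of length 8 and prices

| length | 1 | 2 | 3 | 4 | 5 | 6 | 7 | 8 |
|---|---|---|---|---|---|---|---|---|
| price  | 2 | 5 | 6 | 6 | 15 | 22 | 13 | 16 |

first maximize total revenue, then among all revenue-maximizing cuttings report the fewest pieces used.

2

Consider every possible first cut. r[k] is the best of p[i]+r[k−i] over all sellable i≤k.
r[1] = 2
r[2] = max(2+2, 5+0) = 5
r[3] = max(2+5, 5+2, 6+0) = 7
r[4] = max(2+7, 5+5, 6+2, 6+0) = 10
r[5] = max(2+10, 5+7, 6+5, 6+2, 15+0) = 15
r[6] = max(2+15, 5+10, 6+7, 6+5, 15+2, 22+0) = 22
r[7] = max(2+22, 5+15, 6+10, …, 22+2, 13+0) = 24
r[8] = max(2+24, 5+22, 6+15, …, 13+2, 16+0) = 27
Maximum revenue is $27.
Now minimize piece count subject to staying optimal: for each k, pieces[k] = 1 + min over i with p[i]+r[k−i]=r[k] of pieces[k−i].
pieces[5] = 1
pieces[6] = 1
pieces[7] = 2
pieces[8] = 2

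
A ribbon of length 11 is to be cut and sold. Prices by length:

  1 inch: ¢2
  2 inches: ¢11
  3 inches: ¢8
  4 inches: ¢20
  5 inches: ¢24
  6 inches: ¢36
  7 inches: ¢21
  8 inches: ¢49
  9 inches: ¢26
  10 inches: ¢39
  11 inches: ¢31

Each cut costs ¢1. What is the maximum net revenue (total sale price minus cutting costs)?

60

Consider every possible first cut. r[k] is the best of p[i]+r[k−i] over all sellable i≤k, charging 1 whenever i<k.
r[1] = 2
r[2] = max(2+2-1, 11+0) = 11
r[3] = max(2+11-1, 11+2-1, 8+0) = 12
r[4] = max(2+12-1, 11+11-1, 8+2-1, 20+0) = 21
r[5] = max(2+21-1, 11+12-1, 8+11-1, 20+2-1, 24+0) = 24
r[6] = max(2+24-1, 11+21-1, 8+12-1, 20+11-1, 24+2-1, 36+0) = 36
r[7] = max(2+36-1, 11+24-1, 8+21-1, …, 36+2-1, 21+0) = 37
r[8] = max(2+37-1, 11+36-1, 8+24-1, …, 21+2-1, 49+0) = 49
r[9] = max(2+49-1, 11+37-1, 8+36-1, …, 49+2-1, 26+0) = 50
r[10] = max(2+50-1, 11+49-1, 8+37-1, …, 26+2-1, 39+0) = 59
r[11] = max(2+59-1, 11+50-1, 8+49-1, …, 39+2-1, 31+0) = 60
One optimal plan: pieces 8 + 2 + 1 (2 cuts) → ¢62 − ¢2 = ¢60.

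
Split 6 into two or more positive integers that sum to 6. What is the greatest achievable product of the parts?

9

Define g[k] = max over 1≤i<k of i · max(k−i, g[k−i]); the inner max lets the remainder stay uncut if that's better.
g[2] = 1*max(1,0) = 1*1 = 1
g[3] = max(1*2, 2*1) = 2
g[4] = max(1*3, 2*2, 3*1) = 4
g[5] = max(1*4, 2*3, 3*2, 4*1) = 6
g[6] = max(1*6, 2*4, 3*3, 4*2, 5*1) = 9
One optimal split: 3 + 3; product 3*3 = 9.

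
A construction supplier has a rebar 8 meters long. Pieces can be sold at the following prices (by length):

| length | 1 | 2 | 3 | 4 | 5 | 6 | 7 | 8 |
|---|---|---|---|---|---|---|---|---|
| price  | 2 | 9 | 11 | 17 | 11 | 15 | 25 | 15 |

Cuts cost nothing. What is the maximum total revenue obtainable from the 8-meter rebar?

Consider every possible first cut. best[k] is the best of p[i]+best[k−i] over all sellable i≤k.
best[1] = 2
best[2] = 9
best[3] = 11  (first piece 1, then best[2]=9)
best[4] = 18  (first piece 2, then best[2]=9)
best[5] = 20  (first piece 1, then best[4]=18)
best[6] = 27  (first piece 2, then best[4]=18)
best[7] = 29  (first piece 1, then best[6]=27)
best[8] = 36  (first piece 2, then best[6]=27)
One optimal cutting: 2 + 2 + 2 + 2 → ₹9 + ₹9 + ₹9 + ₹9 = ₹36.

36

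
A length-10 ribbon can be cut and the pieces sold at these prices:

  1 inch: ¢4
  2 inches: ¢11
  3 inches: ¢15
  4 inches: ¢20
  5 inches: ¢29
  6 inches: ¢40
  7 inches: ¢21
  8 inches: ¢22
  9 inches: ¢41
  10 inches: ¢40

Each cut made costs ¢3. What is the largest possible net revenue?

57

Consider every possible first cut. v[k] is the best of p[i]+v[k−i] over all sellable i≤k, charging 3 whenever i<k.
v[1] = 4
v[2] = max(4+4-3, 11+0) = 11
v[3] = max(4+11-3, 11+4-3, 15+0) = 15
v[4] = max(4+15-3, 11+11-3, 15+4-3, 20+0) = 20
v[5] = max(4+20-3, 11+15-3, 15+11-3, 20+4-3, 29+0) = 29
v[6] = max(4+29-3, 11+20-3, 15+15-3, 20+11-3, 29+4-3, 40+0) = 40
v[7] = max(4+40-3, 11+29-3, 15+20-3, …, 40+4-3, 21+0) = 41
v[8] = max(4+41-3, 11+40-3, 15+29-3, …, 21+4-3, 22+0) = 48
v[9] = max(4+48-3, 11+41-3, 15+40-3, …, 22+4-3, 41+0) = 52
v[10] = max(4+52-3, 11+48-3, 15+41-3, …, 41+4-3, 40+0) = 57
One optimal plan: pieces 6 + 4 (1 cut) → ¢60 − ¢3 = ¢57.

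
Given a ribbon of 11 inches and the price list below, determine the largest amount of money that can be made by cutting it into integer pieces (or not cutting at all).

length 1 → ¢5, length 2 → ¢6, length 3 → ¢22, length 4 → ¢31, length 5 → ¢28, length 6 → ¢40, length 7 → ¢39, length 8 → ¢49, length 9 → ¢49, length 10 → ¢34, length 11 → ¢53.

Consider every possible first cut. R[k] is the best of p[i]+R[k−i] over all sellable i≤k.
R[1] = 5
R[2] = max(5+5, 6+0) = 10
R[3] = max(5+10, 6+5, 22+0) = 22
R[4] = max(5+22, 6+10, 22+5, 31+0) = 31
R[5] = max(5+31, 6+22, 22+10, 31+5, 28+0) = 36
R[6] = max(5+36, 6+31, 22+22, 31+10, 28+5, 40+0) = 44
R[7] = max(5+44, 6+36, 22+31, …, 40+5, 39+0) = 53
R[8] = max(5+53, 6+44, 22+36, …, 39+5, 49+0) = 62
R[9] = max(5+62, 6+53, 22+44, …, 49+5, 49+0) = 67
R[10] = max(5+67, 6+62, 22+53, …, 49+5, 34+0) = 75
R[11] = max(5+75, 6+67, 22+62, …, 34+5, 53+0) = 84
One optimal cutting: 4 + 4 + 3 → ¢31 + ¢31 + ¢22 = ¢84.

84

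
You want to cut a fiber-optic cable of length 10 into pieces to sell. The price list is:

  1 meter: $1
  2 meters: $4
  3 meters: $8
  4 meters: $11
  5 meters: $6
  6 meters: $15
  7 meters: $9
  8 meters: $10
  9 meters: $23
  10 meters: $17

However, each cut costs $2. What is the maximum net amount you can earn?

24

Consider every possible first cut. net[k] is the best of p[i]+net[k−i] over all sellable i≤k, charging 2 whenever i<k.
net[1] = 1
net[2] = max(1+1-2, 4+0) = 4
net[3] = max(1+4-2, 4+1-2, 8+0) = 8
net[4] = max(1+8-2, 4+4-2, 8+1-2, 11+0) = 11
net[5] = max(1+11-2, 4+8-2, 8+4-2, 11+1-2, 6+0) = 10
net[6] = max(1+10-2, 4+11-2, 8+8-2, 11+4-2, 6+1-2, 15+0) = 15
net[7] = max(1+15-2, 4+10-2, 8+11-2, …, 15+1-2, 9+0) = 17
net[8] = max(1+17-2, 4+15-2, 8+10-2, …, 9+1-2, 10+0) = 20
net[9] = max(1+20-2, 4+17-2, 8+15-2, …, 10+1-2, 23+0) = 23
net[10] = max(1+23-2, 4+20-2, 8+17-2, …, 23+1-2, 17+0) = 24
One optimal plan: pieces 6 + 4 (1 cut) → $26 − $2 = $24.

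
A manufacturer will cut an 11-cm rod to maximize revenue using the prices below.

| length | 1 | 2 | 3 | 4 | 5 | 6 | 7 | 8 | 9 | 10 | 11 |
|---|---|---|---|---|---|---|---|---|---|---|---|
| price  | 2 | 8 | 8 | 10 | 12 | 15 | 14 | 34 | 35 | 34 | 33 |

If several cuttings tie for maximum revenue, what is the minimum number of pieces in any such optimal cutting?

Build r[k] bottom-up: r[k] = max over allowed piece i of (p[i] + r[k−i]).
r[1] = 2
r[2] = max(2+2, 8+0) = 8
r[3] = max(2+8, 8+2, 8+0) = 10
r[4] = max(2+10, 8+8, 8+2, 10+0) = 16
r[5] = max(2+16, 8+10, 8+8, 10+2, 12+0) = 18
r[6] = max(2+18, 8+16, 8+10, 10+8, 12+2, 15+0) = 24
r[7] = max(2+24, 8+18, 8+16, …, 15+2, 14+0) = 26
r[8] = max(2+26, 8+24, 8+18, …, 14+2, 34+0) = 34
r[9] = max(2+34, 8+26, 8+24, …, 34+2, 35+0) = 36
r[10] = max(2+36, 8+34, 8+26, …, 35+2, 34+0) = 42
r[11] = max(2+42, 8+36, 8+34, …, 34+2, 33+0) = 44
Maximum revenue is $44.
Now minimize piece count subject to staying optimal: for each k, pieces[k] = 1 + min over i with p[i]+r[k−i]=r[k] of pieces[k−i].
pieces[8] = 1
pieces[9] = 2
pieces[10] = 2
pieces[11] = 3

3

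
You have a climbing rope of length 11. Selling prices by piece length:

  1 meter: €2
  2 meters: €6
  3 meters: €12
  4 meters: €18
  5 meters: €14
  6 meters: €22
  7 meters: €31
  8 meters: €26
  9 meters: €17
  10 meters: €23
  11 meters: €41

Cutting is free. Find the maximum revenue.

49

Let v[k] be the best obtainable value from length k. For each k, try every first piece i and keep the best of price[i] + v[k−i].
v[1] = 2
v[2] = max(2+2, 6+0) = 6
v[3] = max(2+6, 6+2, 12+0) = 12
v[4] = max(2+12, 6+6, 12+2, 18+0) = 18
v[5] = max(2+18, 6+12, 12+6, 18+2, 14+0) = 20
v[6] = max(2+20, 6+18, 12+12, 18+6, 14+2, 22+0) = 24
v[7] = max(2+24, 6+20, 12+18, …, 22+2, 31+0) = 31
v[8] = max(2+31, 6+24, 12+20, …, 31+2, 26+0) = 36
v[9] = max(2+36, 6+31, 12+24, …, 26+2, 17+0) = 38
v[10] = max(2+38, 6+36, 12+31, …, 17+2, 23+0) = 43
v[11] = max(2+43, 6+38, 12+36, …, 23+2, 41+0) = 49
One optimal cutting: 7 + 4 → €31 + €18 = €49.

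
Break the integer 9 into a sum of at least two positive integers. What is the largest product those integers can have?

Define P[k] = max over 1≤i<k of i · max(k−i, P[k−i]); the inner max lets the remainder stay uncut if that's better.
P[2] = 1·max(1,0) = 1·1 = 1
P[3] = 1·max(2,1) = 1·2 = 2
P[4] = 2·max(2,1) = 2·2 = 4
P[5] = 2·max(3,2) = 2·3 = 6
P[6] = 3·max(3,2) = 3·3 = 9
P[7] = 2·max(5,6) = 2·6 = 12
P[8] = 2·max(6,9) = 2·9 = 18
P[9] = 3·max(6,9) = 3·9 = 27
One optimal split: 3 + 3 + 3; product 3·3·3 = 27.

27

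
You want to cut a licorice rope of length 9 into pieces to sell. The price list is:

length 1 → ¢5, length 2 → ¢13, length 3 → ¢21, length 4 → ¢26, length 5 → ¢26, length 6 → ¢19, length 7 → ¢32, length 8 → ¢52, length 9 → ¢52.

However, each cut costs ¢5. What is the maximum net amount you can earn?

53

Build v[k] bottom-up: v[k] = max over allowed piece i of (p[i] + v[k−i]) − 5 per cut.
v[1] = 5
v[2] = 13
v[3] = 21
v[4] = 26
v[5] = 29  (first piece 2, then v[3]=21)
v[6] = 37  (first piece 3, then v[3]=21)
v[7] = 42  (first piece 3, then v[4]=26)
v[8] = 52
v[9] = 53  (first piece 3, then v[6]=37)
One optimal plan: pieces 3 + 3 + 3 (2 cuts) → ¢63 − ¢10 = ¢53.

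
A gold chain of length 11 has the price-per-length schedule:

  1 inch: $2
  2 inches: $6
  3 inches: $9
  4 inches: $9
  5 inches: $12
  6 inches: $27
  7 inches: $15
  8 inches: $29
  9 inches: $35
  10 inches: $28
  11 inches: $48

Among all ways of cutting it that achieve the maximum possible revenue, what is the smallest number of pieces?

1

Build r[k] bottom-up: r[k] = max over allowed piece i of (p[i] + r[k−i]).
r[1] = 2
r[2] = max(2+2, 6+0) = 6
r[3] = max(2+6, 6+2, 9+0) = 9
r[4] = max(2+9, 6+6, 9+2, 9+0) = 12
r[5] = max(2+12, 6+9, 9+6, 9+2, 12+0) = 15
r[6] = max(2+15, 6+12, 9+9, 9+6, 12+2, 27+0) = 27
r[7] = max(2+27, 6+15, 9+12, …, 27+2, 15+0) = 29
r[8] = max(2+29, 6+27, 9+15, …, 15+2, 29+0) = 33
r[9] = max(2+33, 6+29, 9+27, …, 29+2, 35+0) = 36
r[10] = max(2+36, 6+33, 9+29, …, 35+2, 28+0) = 39
r[11] = max(2+39, 6+36, 9+33, …, 28+2, 48+0) = 48
Maximum revenue is $48.
Now minimize piece count subject to staying optimal: for each k, pieces[k] = 1 + min over i with p[i]+r[k−i]=r[k] of pieces[k−i].
pieces[8] = 2
pieces[9] = 2
pieces[10] = 3
pieces[11] = 1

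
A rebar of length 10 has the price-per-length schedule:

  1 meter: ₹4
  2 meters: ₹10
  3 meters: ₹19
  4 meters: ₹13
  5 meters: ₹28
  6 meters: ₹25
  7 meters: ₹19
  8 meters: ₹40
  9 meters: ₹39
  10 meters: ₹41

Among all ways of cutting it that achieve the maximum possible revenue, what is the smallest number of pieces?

4

Build r[k] bottom-up: r[k] = max over allowed piece i of (p[i] + r[k−i]).
r[1] = 4
r[2] = 10
r[3] = 19
r[4] = 23  (first piece 1, then r[3]=19)
r[5] = 29  (first piece 2, then r[3]=19)
r[6] = 38  (first piece 3, then r[3]=19)
r[7] = 42  (first piece 1, then r[6]=38)
r[8] = 48  (first piece 2, then r[6]=38)
r[9] = 57  (first piece 3, then r[6]=38)
r[10] = 61  (first piece 1, then r[9]=57)
Maximum revenue is ₹61.
Now minimize piece count subject to staying optimal: for each k, pieces[k] = 1 + min over i with p[i]+r[k−i]=r[k] of pieces[k−i].
pieces[7] = 3
pieces[8] = 3
pieces[9] = 3
pieces[10] = 4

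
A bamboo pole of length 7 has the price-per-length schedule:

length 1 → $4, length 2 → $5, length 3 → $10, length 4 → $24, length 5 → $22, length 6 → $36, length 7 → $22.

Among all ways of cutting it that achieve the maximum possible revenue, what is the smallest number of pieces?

Build r[k] bottom-up: r[k] = max over allowed piece i of (p[i] + r[k−i]).
r[1] = 4
r[2] = 8  (first piece 1, then r[1]=4)
r[3] = 12  (first piece 1, then r[2]=8)
r[4] = 24
r[5] = 28  (first piece 1, then r[4]=24)
r[6] = 36
r[7] = 40  (first piece 1, then r[6]=36)
Maximum revenue is $40.
Now minimize piece count subject to staying optimal: for each k, pieces[k] = 1 + min over i with p[i]+r[k−i]=r[k] of pieces[k−i].
pieces[4] = 1
pieces[5] = 2
pieces[6] = 1
pieces[7] = 2

2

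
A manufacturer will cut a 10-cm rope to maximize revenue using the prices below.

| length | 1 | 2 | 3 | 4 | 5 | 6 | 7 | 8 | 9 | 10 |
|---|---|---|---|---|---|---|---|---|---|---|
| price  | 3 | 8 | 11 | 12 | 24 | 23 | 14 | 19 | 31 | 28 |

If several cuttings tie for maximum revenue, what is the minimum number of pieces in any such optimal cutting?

Build r[k] bottom-up: r[k] = max over allowed piece i of (p[i] + r[k−i]).
r[1] = 3
r[2] = 8
r[3] = 11  (first piece 1, then r[2]=8)
r[4] = 16  (first piece 2, then r[2]=8)
r[5] = 24
r[6] = 27  (first piece 1, then r[5]=24)
r[7] = 32  (first piece 2, then r[5]=24)
r[8] = 35  (first piece 1, then r[7]=32)
r[9] = 40  (first piece 2, then r[7]=32)
r[10] = 48  (first piece 5, then r[5]=24)
Maximum revenue is €48.
Now minimize piece count subject to staying optimal: for each k, pieces[k] = 1 + min over i with p[i]+r[k−i]=r[k] of pieces[k−i].
pieces[7] = 2
pieces[8] = 2
pieces[9] = 3
pieces[10] = 2

2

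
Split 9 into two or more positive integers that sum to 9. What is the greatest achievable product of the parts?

Fill prod[k] for k=2..9: at each k try every first piece i and multiply by the better of (k−i) uncut or prod[k−i].
prod[2] = 1*max(1,0) = 1*1 = 1
prod[3] = max(1*2, 2*1) = 2
prod[4] = max(1*3, 2*2, 3*1) = 4
prod[5] = max(1*4, 2*3, 3*2, 4*1) = 6
prod[6] = max(1*6, 2*4, 3*3, 4*2, 5*1) = 9
prod[7] = max(1*9, 2*6, 3*4, 4*3, 5*2, 6*1) = 12
prod[8] = max(1*12, 2*9, 3*6, …, 6*2, 7*1) = 18
prod[9] = max(1*18, 2*12, 3*9, …, 7*2, 8*1) = 27
One optimal split: 3 + 3 + 3; product 3*3*3 = 27.

27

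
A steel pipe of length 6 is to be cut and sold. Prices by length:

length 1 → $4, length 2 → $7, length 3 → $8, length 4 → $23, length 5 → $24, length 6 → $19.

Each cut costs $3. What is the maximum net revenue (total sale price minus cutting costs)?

Build r[k] bottom-up: r[k] = max over allowed piece i of (p[i] + r[k−i]) − 3 per cut.
r[1] = 4
r[2] = 7
r[3] = 8  (first piece 1, then r[2]=7)
r[4] = 23
r[5] = 24  (first piece 1, then r[4]=23)
r[6] = 27  (first piece 2, then r[4]=23)
One optimal plan: pieces 4 + 2 (1 cut) → $30 − $3 = $27.

27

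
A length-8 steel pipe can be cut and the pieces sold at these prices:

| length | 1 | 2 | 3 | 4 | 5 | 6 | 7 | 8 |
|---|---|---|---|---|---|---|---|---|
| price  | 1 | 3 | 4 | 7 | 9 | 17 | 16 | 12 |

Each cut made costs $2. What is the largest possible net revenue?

18

Build r[k] bottom-up: r[k] = max over allowed piece i of (p[i] + r[k−i]) − 2 per cut.
r[1] = 1
r[2] = max(1+1-2, 3+0) = 3
r[3] = max(1+3-2, 3+1-2, 4+0) = 4
r[4] = max(1+4-2, 3+3-2, 4+1-2, 7+0) = 7
r[5] = max(1+7-2, 3+4-2, 4+3-2, 7+1-2, 9+0) = 9
r[6] = max(1+9-2, 3+7-2, 4+4-2, 7+3-2, 9+1-2, 17+0) = 17
r[7] = max(1+17-2, 3+9-2, 4+7-2, …, 17+1-2, 16+0) = 16
r[8] = max(1+16-2, 3+17-2, 4+9-2, …, 16+1-2, 12+0) = 18
One optimal plan: pieces 6 + 2 (1 cut) → $20 − $2 = $18.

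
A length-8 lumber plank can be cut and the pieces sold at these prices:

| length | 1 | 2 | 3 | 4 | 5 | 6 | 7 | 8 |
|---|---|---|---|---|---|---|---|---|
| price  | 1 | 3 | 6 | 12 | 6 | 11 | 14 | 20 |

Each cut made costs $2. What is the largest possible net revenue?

Let r[k] be the best obtainable value from length k. For each k, try every first piece i and keep the best of price[i] + r[k−i] minus the 2 cut fee when i<k.
r[1] = 1
r[2] = 3
r[3] = 6
r[4] = 12
r[5] = 11  (first piece 1, then r[4]=12)
r[6] = 13  (first piece 2, then r[4]=12)
r[7] = 16  (first piece 3, then r[4]=12)
r[8] = 22  (first piece 4, then r[4]=12)
One optimal plan: pieces 4 + 4 (1 cut) → $24 − $2 = $22.

22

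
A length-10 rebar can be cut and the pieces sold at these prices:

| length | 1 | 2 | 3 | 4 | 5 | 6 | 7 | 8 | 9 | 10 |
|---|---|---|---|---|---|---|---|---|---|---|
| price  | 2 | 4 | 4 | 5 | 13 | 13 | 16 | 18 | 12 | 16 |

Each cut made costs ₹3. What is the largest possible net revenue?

23

Build r[k] bottom-up: r[k] = max over allowed piece i of (p[i] + r[k−i]) − 3 per cut.
r[1] = 2
r[2] = 4
r[3] = 4
r[4] = 5  (first piece 2, then r[2]=4)
r[5] = 13
r[6] = 13
r[7] = 16
r[8] = 18
r[9] = 17  (first piece 1, then r[8]=18)
r[10] = 23  (first piece 5, then r[5]=13)
One optimal plan: pieces 5 + 5 (1 cut) → ₹26 − ₹3 = ₹23.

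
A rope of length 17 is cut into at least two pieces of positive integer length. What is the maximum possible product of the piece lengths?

Let g[k] be the best product for length k (with at least one cut). For each first piece i, the rest contributes max(k−i, g[k−i]).
Small cases: g[2]=1, g[3]=2, g[4]=4, g[5]=6, g[6]=9, g[7]=12, g[8]=18, g[9]=27, g[10]=36, g[11]=54, g[12]=81.
g[13] = 2*max(11,54) = 2*54 = 108
g[14] = 2*max(12,81) = 2*81 = 162
g[15] = 3*max(12,81) = 3*81 = 243
g[16] = 2*max(14,162) = 2*162 = 324
g[17] = 2*max(15,243) = 2*243 = 486
One optimal split: 3 + 3 + 3 + 3 + 3 + 2; product 3*3*3*3*3*2 = 486.

486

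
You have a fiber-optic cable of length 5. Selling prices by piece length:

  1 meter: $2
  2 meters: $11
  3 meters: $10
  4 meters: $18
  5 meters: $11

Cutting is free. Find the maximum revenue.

24

Consider every possible first cut. r[k] is the best of p[i]+r[k−i] over all sellable i≤k.
r[1] = 2
r[2] = max(2+2, 11+0) = 11
r[3] = max(2+11, 11+2, 10+0) = 13
r[4] = max(2+13, 11+11, 10+2, 18+0) = 22
r[5] = max(2+22, 11+13, 10+11, 18+2, 11+0) = 24
One optimal cutting: 2 + 2 + 1 → $11 + $11 + $2 = $24.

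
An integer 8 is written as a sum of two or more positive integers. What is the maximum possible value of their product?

18

Define g[k] = max over 1≤i<k of i · max(k−i, g[k−i]); the inner max lets the remainder stay uncut if that's better.
g[2] = 1·max(1,0) = 1·1 = 1
g[3] = max(1·2, 2·1) = 2
g[4] = max(1·3, 2·2, 3·1) = 4
g[5] = max(1·4, 2·3, 3·2, 4·1) = 6
g[6] = max(1·6, 2·4, 3·3, 4·2, 5·1) = 9
g[7] = max(1·9, 2·6, 3·4, 4·3, 5·2, 6·1) = 12
g[8] = max(1·12, 2·9, 3·6, …, 6·2, 7·1) = 18
One optimal split: 3 + 3 + 2; product 3·3·2 = 18.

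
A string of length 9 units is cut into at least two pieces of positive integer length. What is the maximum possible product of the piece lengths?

Define g[k] = max over 1≤i<k of i · max(k−i, g[k−i]); the inner max lets the remainder stay uncut if that's better.
g[2] = 1×max(1,0) = 1×1 = 1
g[3] = 1×max(2,1) = 1×2 = 2
g[4] = 2×max(2,1) = 2×2 = 4
g[5] = 2×max(3,2) = 2×3 = 6
g[6] = 3×max(3,2) = 3×3 = 9
g[7] = 2×max(5,6) = 2×6 = 12
g[8] = 2×max(6,9) = 2×9 = 18
g[9] = 3×max(6,9) = 3×9 = 27
One optimal split: 3 + 3 + 3; product 3×3×3 = 27.

27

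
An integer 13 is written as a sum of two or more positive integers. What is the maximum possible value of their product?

Fill m[k] for k=2..13: at each k try every first piece i and multiply by the better of (k−i) uncut or m[k−i].
Small cases: m[2]=1, m[3]=2, m[4]=4, m[5]=6, m[6]=9, m[7]=12, m[8]=18.
m[9] = max(1×18, 2×12, 3×9, …, 7×2, 8×1) = 27
m[10] = max(1×27, 2×18, 3×12, …, 8×2, 9×1) = 36
m[11] = max(1×36, 2×27, 3×18, …, 9×2, 10×1) = 54
m[12] = max(1×54, 2×36, 3×27, …, 10×2, 11×1) = 81
m[13] = max(1×81, 2×54, 3×36, …, 11×2, 12×1) = 108
One optimal split: 3 + 3 + 3 + 2 + 2; product 3×3×3×2×2 = 108.

108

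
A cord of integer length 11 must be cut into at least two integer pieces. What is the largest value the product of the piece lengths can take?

Define prod[k] = max over 1≤i<k of i · max(k−i, prod[k−i]); the inner max lets the remainder stay uncut if that's better.
prod[2] = 1×max(1,0) = 1×1 = 1
prod[3] = max(1×2, 2×1) = 2
prod[4] = max(1×3, 2×2, 3×1) = 4
prod[5] = max(1×4, 2×3, 3×2, 4×1) = 6
prod[6] = max(1×6, 2×4, 3×3, 4×2, 5×1) = 9
prod[7] = max(1×9, 2×6, 3×4, 4×3, 5×2, 6×1) = 12
prod[8] = max(1×12, 2×9, 3×6, …, 6×2, 7×1) = 18
prod[9] = max(1×18, 2×12, 3×9, …, 7×2, 8×1) = 27
prod[10] = max(1×27, 2×18, 3×12, …, 8×2, 9×1) = 36
prod[11] = max(1×36, 2×27, 3×18, …, 9×2, 10×1) = 54
One optimal split: 3 + 3 + 3 + 2; product 3×3×3×2 = 54.

54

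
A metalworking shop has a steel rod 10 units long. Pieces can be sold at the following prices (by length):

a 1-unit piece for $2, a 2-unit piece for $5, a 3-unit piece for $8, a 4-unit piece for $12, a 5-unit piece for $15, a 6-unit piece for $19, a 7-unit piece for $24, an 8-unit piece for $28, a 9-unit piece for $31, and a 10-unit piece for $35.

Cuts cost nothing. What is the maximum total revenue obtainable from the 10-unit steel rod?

35

Let best[k] be the best obtainable value from length k. For each k, try every first piece i and keep the best of price[i] + best[k−i].
best[1] = 2
best[2] = max(2+2, 5+0) = 5
best[3] = max(2+5, 5+2, 8+0) = 8
best[4] = max(2+8, 5+5, 8+2, 12+0) = 12
best[5] = max(2+12, 5+8, 8+5, 12+2, 15+0) = 15
best[6] = max(2+15, 5+12, 8+8, 12+5, 15+2, 19+0) = 19
best[7] = max(2+19, 5+15, 8+12, …, 19+2, 24+0) = 24
best[8] = max(2+24, 5+19, 8+15, …, 24+2, 28+0) = 28
best[9] = max(2+28, 5+24, 8+19, …, 28+2, 31+0) = 31
best[10] = max(2+31, 5+28, 8+24, …, 31+2, 35+0) = 35
Best is to sell the whole 10-unit piece uncut for $35.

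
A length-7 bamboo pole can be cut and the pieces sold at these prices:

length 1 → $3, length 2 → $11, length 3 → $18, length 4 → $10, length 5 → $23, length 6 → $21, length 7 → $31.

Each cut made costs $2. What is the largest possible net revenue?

36

Build v[k] bottom-up: v[k] = max over allowed piece i of (p[i] + v[k−i]) − 2 per cut.
v[1] = 3
v[2] = max(3+3-2, 11+0) = 11
v[3] = max(3+11-2, 11+3-2, 18+0) = 18
v[4] = max(3+18-2, 11+11-2, 18+3-2, 10+0) = 20
v[5] = max(3+20-2, 11+18-2, 18+11-2, 10+3-2, 23+0) = 27
v[6] = max(3+27-2, 11+20-2, 18+18-2, 10+11-2, 23+3-2, 21+0) = 34
v[7] = max(3+34-2, 11+27-2, 18+20-2, …, 21+3-2, 31+0) = 36
One optimal plan: pieces 3 + 2 + 2 (2 cuts) → $40 − $4 = $36.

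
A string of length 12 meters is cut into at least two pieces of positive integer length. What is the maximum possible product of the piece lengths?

81

Let f[k] be the best product for length k (with at least one cut). For each first piece i, the rest contributes max(k−i, f[k−i]).
f[2] = 1*max(1,0) = 1*1 = 1
f[3] = max(1*2, 2*1) = 2
f[4] = max(1*3, 2*2, 3*1) = 4
f[5] = max(1*4, 2*3, 3*2, 4*1) = 6
f[6] = max(1*6, 2*4, 3*3, 4*2, 5*1) = 9
f[7] = max(1*9, 2*6, 3*4, 4*3, 5*2, 6*1) = 12
f[8] = max(1*12, 2*9, 3*6, …, 6*2, 7*1) = 18
f[9] = max(1*18, 2*12, 3*9, …, 7*2, 8*1) = 27
f[10] = max(1*27, 2*18, 3*12, …, 8*2, 9*1) = 36
f[11] = max(1*36, 2*27, 3*18, …, 9*2, 10*1) = 54
f[12] = max(1*54, 2*36, 3*27, …, 10*2, 11*1) = 81
One optimal split: 3 + 3 + 3 + 3; product 3*3*3*3 = 81.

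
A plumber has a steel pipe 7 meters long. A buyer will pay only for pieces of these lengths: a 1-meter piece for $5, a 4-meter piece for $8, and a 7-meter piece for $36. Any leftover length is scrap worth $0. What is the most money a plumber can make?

Build best[k] bottom-up: best[k] = max over allowed piece i of (p[i] + best[k−i]).
best[1] = 5
best[2] = 10  (first piece 1, then best[1]=5)
best[3] = 15  (first piece 1, then best[2]=10)
best[4] = max(5+15, 8+0) = 20
best[5] = max(5+20, 8+5) = 25
best[6] = max(5+25, 8+10) = 30
best[7] = max(5+30, 8+15, 36+0) = 36
One optimal cutting: 7 → $36.

36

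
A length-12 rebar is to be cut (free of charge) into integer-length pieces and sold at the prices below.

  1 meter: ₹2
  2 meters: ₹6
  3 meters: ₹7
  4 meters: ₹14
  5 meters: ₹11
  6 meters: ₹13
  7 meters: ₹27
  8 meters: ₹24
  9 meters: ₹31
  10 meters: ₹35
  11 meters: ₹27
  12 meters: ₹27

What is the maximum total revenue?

Consider every possible first cut. R[k] is the best of p[i]+R[k−i] over all sellable i≤k.
R[1] = 2
R[2] = max(2+2, 6+0) = 6
R[3] = max(2+6, 6+2, 7+0) = 8
R[4] = max(2+8, 6+6, 7+2, 14+0) = 14
R[5] = max(2+14, 6+8, 7+6, 14+2, 11+0) = 16
R[6] = max(2+16, 6+14, 7+8, 14+6, 11+2, 13+0) = 20
R[7] = max(2+20, 6+16, 7+14, …, 13+2, 27+0) = 27
R[8] = max(2+27, 6+20, 7+16, …, 27+2, 24+0) = 29
R[9] = max(2+29, 6+27, 7+20, …, 24+2, 31+0) = 33
R[10] = max(2+33, 6+29, 7+27, …, 31+2, 35+0) = 35
R[11] = max(2+35, 6+33, 7+29, …, 35+2, 27+0) = 41
R[12] = max(2+41, 6+35, 7+33, …, 27+2, 27+0) = 43
One optimal cutting: 7 + 4 + 1 → ₹27 + ₹14 + ₹2 = ₹43.

43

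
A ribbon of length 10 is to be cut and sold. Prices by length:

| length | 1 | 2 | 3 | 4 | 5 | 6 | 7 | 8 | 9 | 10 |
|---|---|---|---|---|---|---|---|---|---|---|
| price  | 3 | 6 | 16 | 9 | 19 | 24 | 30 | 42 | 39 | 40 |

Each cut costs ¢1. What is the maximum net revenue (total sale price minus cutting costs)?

Let r[k] be the best obtainable value from length k. For each k, try every first piece i and keep the best of price[i] + r[k−i] minus the 1 cut fee when i<k.
r[1] = 3
r[2] = max(3+3-1, 6+0) = 6
r[3] = max(3+6-1, 6+3-1, 16+0) = 16
r[4] = max(3+16-1, 6+6-1, 16+3-1, 9+0) = 18
r[5] = max(3+18-1, 6+16-1, 16+6-1, 9+3-1, 19+0) = 21
r[6] = max(3+21-1, 6+18-1, 16+16-1, 9+6-1, 19+3-1, 24+0) = 31
r[7] = max(3+31-1, 6+21-1, 16+18-1, …, 24+3-1, 30+0) = 33
r[8] = max(3+33-1, 6+31-1, 16+21-1, …, 30+3-1, 42+0) = 42
r[9] = max(3+42-1, 6+33-1, 16+31-1, …, 42+3-1, 39+0) = 46
r[10] = max(3+46-1, 6+42-1, 16+33-1, …, 39+3-1, 40+0) = 48
One optimal plan: pieces 3 + 3 + 3 + 1 (3 cuts) → ¢51 − ¢3 = ¢48.

48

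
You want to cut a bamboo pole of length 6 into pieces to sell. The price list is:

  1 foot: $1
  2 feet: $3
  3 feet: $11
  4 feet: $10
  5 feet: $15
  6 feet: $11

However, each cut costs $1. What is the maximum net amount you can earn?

21

Consider every possible first cut. v[k] is the best of p[i]+v[k−i] over all sellable i≤k, charging 1 whenever i<k.
v[1] = 1
v[2] = 3
v[3] = 11
v[4] = 11  (first piece 1, then v[3]=11)
v[5] = 15
v[6] = 21  (first piece 3, then v[3]=11)
One optimal plan: pieces 3 + 3 (1 cut) → $22 − $1 = $21.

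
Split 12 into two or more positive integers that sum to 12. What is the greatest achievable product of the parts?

81

Define g[k] = max over 1≤i<k of i · max(k−i, g[k−i]); the inner max lets the remainder stay uncut if that's better.
g[2] = 1·max(1,0) = 1·1 = 1
g[3] = 1·max(2,1) = 1·2 = 2
g[4] = 2·max(2,1) = 2·2 = 4
g[5] = 2·max(3,2) = 2·3 = 6
g[6] = 3·max(3,2) = 3·3 = 9
g[7] = 2·max(5,6) = 2·6 = 12
g[8] = 2·max(6,9) = 2·9 = 18
g[9] = 3·max(6,9) = 3·9 = 27
g[10] = 2·max(8,18) = 2·18 = 36
g[11] = 2·max(9,27) = 2·27 = 54
g[12] = 3·max(9,27) = 3·27 = 81
One optimal split: 3 + 3 + 3 + 3; product 3·3·3·3 = 81.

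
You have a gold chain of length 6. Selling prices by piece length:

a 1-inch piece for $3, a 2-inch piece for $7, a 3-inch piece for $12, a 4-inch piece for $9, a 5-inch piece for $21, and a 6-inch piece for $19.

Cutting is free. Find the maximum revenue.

24

Build r[k] bottom-up: r[k] = max over allowed piece i of (p[i] + r[k−i]).
r[1] = 3
r[2] = max(3+3, 7+0) = 7
r[3] = max(3+7, 7+3, 12+0) = 12
r[4] = max(3+12, 7+7, 12+3, 9+0) = 15
r[5] = max(3+15, 7+12, 12+7, 9+3, 21+0) = 21
r[6] = max(3+21, 7+15, 12+12, 9+7, 21+3, 19+0) = 24
One optimal cutting: 5 + 1 → $21 + $3 = $24.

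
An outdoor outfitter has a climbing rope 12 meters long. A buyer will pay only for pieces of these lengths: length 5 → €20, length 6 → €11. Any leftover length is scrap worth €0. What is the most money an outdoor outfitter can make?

Let f[k] be the best obtainable value from length k. For each k, try every first piece i and keep the best of price[i] + f[k−i].
f[1] = 0
f[2] = 0
f[3] = 0
f[4] = 0
f[5] = 20
f[6] = max(20+0, 11+0) = 20
f[7] = max(20+0, 11+0) = 20
f[8] = max(20+0, 11+0) = 20
f[9] = max(20+0, 11+0) = 20
f[10] = max(20+20, 11+0) = 40
f[11] = max(20+20, 11+20) = 40
f[12] = max(20+20, 11+20) = 40
One optimal cutting: pieces 5 + 5 with 2 meters of scrap → €40.

40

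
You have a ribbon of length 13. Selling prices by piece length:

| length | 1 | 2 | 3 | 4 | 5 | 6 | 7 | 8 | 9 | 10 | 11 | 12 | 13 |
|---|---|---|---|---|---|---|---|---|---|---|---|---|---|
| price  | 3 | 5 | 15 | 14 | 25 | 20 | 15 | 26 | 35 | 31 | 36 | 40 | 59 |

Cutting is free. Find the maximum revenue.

Consider every possible first cut. best[k] is the best of p[i]+best[k−i] over all sellable i≤k.
best[1] = 3
best[2] = max(3+3, 5+0) = 6
best[3] = max(3+6, 5+3, 15+0) = 15
best[4] = max(3+15, 5+6, 15+3, 14+0) = 18
best[5] = max(3+18, 5+15, 15+6, 14+3, 25+0) = 25
best[6] = max(3+25, 5+18, 15+15, 14+6, 25+3, 20+0) = 30
best[7] = max(3+30, 5+25, 15+18, …, 20+3, 15+0) = 33
best[8] = max(3+33, 5+30, 15+25, …, 15+3, 26+0) = 40
best[9] = max(3+40, 5+33, 15+30, …, 26+3, 35+0) = 45
best[10] = max(3+45, 5+40, 15+33, …, 35+3, 31+0) = 50
best[11] = max(3+50, 5+45, 15+40, …, 31+3, 36+0) = 55
best[12] = max(3+55, 5+50, 15+45, …, 36+3, 40+0) = 60
best[13] = max(3+60, 5+55, 15+50, …, 40+3, 59+0) = 65
One optimal cutting: 5 + 5 + 3 → ¢25 + ¢25 + ¢15 = ¢65.

65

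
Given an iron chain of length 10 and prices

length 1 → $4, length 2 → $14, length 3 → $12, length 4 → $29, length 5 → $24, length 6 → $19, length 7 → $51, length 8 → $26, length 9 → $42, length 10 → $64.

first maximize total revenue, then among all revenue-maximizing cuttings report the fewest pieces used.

Let r[k] be the best obtainable value from length k. For each k, try every first piece i and keep the best of price[i] + r[k−i].
r[1] = 4
r[2] = 14
r[3] = 18  (first piece 1, then r[2]=14)
r[4] = 29
r[5] = 33  (first piece 1, then r[4]=29)
r[6] = 43  (first piece 2, then r[4]=29)
r[7] = 51
r[8] = 58  (first piece 4, then r[4]=29)
r[9] = 65  (first piece 2, then r[7]=51)
r[10] = 72  (first piece 2, then r[8]=58)
Maximum revenue is $72.
Now minimize piece count subject to staying optimal: for each k, pieces[k] = 1 + min over i with p[i]+r[k−i]=r[k] of pieces[k−i].
pieces[7] = 1
pieces[8] = 2
pieces[9] = 2
pieces[10] = 3

3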